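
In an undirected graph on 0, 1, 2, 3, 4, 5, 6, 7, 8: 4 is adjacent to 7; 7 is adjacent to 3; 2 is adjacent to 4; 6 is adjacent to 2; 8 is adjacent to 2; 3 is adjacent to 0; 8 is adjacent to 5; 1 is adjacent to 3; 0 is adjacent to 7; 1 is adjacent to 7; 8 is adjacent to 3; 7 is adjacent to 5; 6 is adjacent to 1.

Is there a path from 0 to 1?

Yes

Explore from 0.
Distance 1: reach 3, 7.
Distance 2: reach 1, 4, 5, 8.
Found 1.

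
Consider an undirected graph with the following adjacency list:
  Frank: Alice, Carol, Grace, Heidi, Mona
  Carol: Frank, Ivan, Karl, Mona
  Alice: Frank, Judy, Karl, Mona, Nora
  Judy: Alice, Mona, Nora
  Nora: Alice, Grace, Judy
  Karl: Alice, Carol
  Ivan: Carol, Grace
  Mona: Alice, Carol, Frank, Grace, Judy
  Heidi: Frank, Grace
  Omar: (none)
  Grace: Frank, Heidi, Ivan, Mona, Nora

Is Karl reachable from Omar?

Omar has no edges, so nothing is reachable from it.

No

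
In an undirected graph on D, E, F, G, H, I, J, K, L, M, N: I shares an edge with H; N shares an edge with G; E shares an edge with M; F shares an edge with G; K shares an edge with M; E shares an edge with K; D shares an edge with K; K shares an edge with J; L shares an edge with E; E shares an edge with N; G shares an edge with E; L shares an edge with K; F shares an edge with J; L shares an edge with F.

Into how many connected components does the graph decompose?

2

From D: component {D, E, F, G, J, K, L, M, N}.
From H: component {H, I}.
That's 2 components.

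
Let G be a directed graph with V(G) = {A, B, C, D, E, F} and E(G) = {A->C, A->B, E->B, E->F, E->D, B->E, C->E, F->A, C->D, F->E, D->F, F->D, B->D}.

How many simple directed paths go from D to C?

1

D→F→A→C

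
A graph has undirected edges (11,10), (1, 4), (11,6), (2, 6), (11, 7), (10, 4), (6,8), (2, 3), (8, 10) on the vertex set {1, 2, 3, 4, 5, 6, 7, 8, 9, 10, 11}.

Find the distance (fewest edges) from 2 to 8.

Distance 0: 2.
Distance 1: 3, 6.
Distance 2: 8, 11 — contains 8.

2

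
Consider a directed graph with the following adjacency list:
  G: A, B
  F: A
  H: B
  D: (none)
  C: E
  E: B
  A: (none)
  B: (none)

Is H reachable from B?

No

B has no outgoing edges, so nothing is reachable from it.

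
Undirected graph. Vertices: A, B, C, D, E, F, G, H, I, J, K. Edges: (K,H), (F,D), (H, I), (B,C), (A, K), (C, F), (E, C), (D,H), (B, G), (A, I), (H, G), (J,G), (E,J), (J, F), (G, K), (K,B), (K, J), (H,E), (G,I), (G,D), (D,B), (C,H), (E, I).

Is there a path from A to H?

Explore from A.
Distance 1: reach I, K.
Distance 2: reach B, E, G, H, J.
Found H.

Yes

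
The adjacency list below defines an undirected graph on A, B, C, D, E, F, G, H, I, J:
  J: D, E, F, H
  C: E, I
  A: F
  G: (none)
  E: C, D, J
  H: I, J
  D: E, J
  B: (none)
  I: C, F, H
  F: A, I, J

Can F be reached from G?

No

G has no edges, so nothing is reachable from it.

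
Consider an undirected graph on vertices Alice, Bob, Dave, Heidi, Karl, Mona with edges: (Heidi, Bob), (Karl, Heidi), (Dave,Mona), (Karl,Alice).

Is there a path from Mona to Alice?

Explore from Mona.
Distance 1: reach Dave.
The search is exhausted without reaching Alice; it lies in a different component.

No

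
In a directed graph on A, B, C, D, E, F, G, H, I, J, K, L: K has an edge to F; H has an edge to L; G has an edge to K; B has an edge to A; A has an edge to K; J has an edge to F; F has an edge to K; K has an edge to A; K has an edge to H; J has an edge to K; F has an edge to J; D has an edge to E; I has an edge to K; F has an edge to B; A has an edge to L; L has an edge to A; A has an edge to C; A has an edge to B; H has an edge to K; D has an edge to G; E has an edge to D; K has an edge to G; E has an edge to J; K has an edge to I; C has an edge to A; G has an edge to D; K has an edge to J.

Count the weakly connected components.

1

From A: component {A, B, C, D, E, F, G, H, I, J, K, L}.
That's 1 component.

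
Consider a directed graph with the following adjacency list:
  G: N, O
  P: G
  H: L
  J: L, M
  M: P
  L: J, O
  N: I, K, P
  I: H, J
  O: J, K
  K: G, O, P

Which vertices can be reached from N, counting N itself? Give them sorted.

G, H, I, J, K, L, M, N, O, P

Start at N.
Its neighbours: I, K, P.
Then their neighbours: G, H, J, O.
Then next layer: L, M.
Every vertex is now reached.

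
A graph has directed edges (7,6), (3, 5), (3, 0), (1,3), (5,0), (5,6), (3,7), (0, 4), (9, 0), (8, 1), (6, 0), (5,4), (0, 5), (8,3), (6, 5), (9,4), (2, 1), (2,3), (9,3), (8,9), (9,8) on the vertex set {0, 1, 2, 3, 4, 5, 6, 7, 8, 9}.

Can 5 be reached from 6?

Yes

Explore from 6.
Distance 1: reach 0, 5.
Found 5.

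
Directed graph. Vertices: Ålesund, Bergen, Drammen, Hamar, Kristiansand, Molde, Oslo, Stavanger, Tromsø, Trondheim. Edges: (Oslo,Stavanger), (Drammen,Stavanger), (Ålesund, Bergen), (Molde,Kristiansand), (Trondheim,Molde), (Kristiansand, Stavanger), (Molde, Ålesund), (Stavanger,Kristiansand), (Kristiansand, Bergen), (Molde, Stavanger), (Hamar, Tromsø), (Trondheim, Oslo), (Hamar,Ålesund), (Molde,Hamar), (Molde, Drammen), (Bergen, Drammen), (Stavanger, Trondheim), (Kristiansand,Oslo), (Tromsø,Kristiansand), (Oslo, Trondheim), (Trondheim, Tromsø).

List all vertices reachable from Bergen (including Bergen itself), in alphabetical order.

Start at Bergen.
Its neighbours: Drammen.
Then their neighbours: Stavanger.
Then next layer: Kristiansand, Trondheim.
Then next layer: Molde, Oslo, Tromsø.
Then next layer: Ålesund, Hamar.
Every vertex is now reached.

Ålesund, Bergen, Drammen, Hamar, Kristiansand, Molde, Oslo, Stavanger, Tromsø, Trondheim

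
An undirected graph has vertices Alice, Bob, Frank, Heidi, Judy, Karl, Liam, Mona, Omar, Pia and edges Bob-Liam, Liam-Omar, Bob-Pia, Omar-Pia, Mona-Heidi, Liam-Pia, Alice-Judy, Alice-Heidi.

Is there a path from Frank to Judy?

No

Frank has no edges, so nothing is reachable from it.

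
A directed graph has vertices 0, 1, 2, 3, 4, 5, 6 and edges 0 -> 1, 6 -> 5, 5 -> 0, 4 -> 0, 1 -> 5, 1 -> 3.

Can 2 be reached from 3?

3 has no outgoing edges, so nothing is reachable from it.

No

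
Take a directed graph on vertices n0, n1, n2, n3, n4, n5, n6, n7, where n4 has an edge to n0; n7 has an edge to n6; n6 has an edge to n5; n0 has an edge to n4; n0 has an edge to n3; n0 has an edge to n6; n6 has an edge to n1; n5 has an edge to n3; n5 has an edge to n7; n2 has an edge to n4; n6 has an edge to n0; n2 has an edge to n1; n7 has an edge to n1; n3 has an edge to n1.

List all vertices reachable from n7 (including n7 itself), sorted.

n0, n1, n3, n4, n5, n6, n7

Start at n7.
Its neighbours: n1, n6.
Then their neighbours: n0, n5.
Then next layer: n3, n4.
Nothing further is reachable.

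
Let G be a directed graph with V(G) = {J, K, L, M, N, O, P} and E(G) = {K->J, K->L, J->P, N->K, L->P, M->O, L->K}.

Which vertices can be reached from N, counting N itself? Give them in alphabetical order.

J, K, L, N, P

Start at N.
Its neighbours: K.
Then their neighbours: J, L.
Then next layer: P.
Nothing further is reachable.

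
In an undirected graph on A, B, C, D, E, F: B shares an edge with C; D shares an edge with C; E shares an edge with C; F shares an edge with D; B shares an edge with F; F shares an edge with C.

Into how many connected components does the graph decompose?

2

From A: component {A}.
From B: component {B, C, D, E, F}.
That's 2 components.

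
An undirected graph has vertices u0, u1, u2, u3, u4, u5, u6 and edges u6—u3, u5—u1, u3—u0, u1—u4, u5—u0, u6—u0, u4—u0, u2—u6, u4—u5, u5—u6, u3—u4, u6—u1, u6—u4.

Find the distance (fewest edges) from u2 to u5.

2

Distance 0: u2.
Distance 1: u6.
Distance 2: u0, u1, u3, u4, u5 — contains u5.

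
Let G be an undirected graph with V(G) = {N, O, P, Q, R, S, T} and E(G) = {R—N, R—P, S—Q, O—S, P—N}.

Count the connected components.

From N: component {N, P, R}.
From O: component {O, Q, S}.
From T: component {T}.
That's 3 components.

3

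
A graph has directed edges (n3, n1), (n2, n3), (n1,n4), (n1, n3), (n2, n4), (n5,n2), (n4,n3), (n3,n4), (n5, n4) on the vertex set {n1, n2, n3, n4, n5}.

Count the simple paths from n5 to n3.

3

n5→n2→n3
n5→n2→n4→n3
n5→n4→n3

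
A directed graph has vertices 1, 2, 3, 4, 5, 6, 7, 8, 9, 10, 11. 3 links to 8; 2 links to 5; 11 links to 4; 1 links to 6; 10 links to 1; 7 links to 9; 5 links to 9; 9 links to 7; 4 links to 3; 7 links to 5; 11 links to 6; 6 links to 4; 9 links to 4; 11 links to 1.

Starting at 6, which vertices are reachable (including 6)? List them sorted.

3, 4, 6, 8

Start at 6.
Its neighbours: 4.
Then their neighbours: 3.
Then next layer: 8.
Nothing further is reachable.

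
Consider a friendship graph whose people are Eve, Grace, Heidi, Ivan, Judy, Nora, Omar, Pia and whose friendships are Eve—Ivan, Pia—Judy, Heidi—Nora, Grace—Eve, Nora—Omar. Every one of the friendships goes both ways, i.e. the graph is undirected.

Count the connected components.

3

From Eve: component {Eve, Grace, Ivan}.
From Heidi: component {Heidi, Nora, Omar}.
From Judy: component {Judy, Pia}.
That's 3 components.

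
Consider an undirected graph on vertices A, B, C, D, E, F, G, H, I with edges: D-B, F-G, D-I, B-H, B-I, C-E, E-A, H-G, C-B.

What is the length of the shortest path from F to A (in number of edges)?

Distance 0: F.
Distance 1: G.
Distance 2: H.
Distance 3: B.
Distance 4: C, D, I.
Distance 5: E.
Distance 6: A — contains A.

6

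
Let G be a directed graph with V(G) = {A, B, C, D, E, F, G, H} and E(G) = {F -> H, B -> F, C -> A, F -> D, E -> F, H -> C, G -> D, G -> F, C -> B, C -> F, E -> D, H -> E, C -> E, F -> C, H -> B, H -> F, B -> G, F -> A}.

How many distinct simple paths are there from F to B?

3

F→C→B
F→H→B
F→H→C→B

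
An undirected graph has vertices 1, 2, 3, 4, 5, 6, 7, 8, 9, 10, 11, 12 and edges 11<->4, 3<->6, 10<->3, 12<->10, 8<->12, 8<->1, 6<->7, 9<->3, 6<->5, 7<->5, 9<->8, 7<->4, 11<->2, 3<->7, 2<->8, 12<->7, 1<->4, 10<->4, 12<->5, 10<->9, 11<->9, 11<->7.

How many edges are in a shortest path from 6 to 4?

2

Distance 0: 6.
Distance 1: 3, 5, 7.
Distance 2: 4, 9, 10, 11, 12 — contains 4.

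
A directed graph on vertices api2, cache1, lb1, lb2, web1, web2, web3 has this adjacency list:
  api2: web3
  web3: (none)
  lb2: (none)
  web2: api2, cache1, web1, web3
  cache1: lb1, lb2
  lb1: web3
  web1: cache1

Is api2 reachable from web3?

No

web3 has no outgoing edges, so nothing is reachable from it.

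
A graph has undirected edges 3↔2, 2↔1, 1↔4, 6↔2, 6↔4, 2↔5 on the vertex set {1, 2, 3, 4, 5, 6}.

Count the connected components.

1

From 1: component {1, 2, 3, 4, 5, 6}.
That's 1 component.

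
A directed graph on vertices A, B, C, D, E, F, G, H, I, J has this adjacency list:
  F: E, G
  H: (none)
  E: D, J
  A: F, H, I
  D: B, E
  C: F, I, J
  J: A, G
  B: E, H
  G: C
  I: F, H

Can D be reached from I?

Explore from I.
Distance 1: reach F, H.
Distance 2: reach E, G.
Distance 3: reach C, D, J.
Found D.

Yes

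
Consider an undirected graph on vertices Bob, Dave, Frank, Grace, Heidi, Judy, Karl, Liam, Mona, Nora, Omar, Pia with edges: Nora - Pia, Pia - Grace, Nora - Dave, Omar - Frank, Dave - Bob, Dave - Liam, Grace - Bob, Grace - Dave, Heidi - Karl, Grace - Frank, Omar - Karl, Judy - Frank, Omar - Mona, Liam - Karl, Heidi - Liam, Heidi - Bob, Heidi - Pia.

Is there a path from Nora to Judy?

Explore from Nora.
Distance 1: reach Dave, Pia.
Distance 2: reach Bob, Grace, Heidi, Liam.
Distance 3: reach Frank, Karl.
Distance 4: reach Judy, Omar.
Found Judy.

Yes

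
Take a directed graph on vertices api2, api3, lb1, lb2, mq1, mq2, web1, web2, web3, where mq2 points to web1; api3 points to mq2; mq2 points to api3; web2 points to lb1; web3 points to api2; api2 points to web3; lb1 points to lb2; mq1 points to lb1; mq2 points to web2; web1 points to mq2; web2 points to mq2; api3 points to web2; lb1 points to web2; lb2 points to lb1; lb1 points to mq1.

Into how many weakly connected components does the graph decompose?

From api2: component {api2, web3}.
From api3: component {api3, lb1, lb2, mq1, mq2, web1, web2}.
That's 2 components.

2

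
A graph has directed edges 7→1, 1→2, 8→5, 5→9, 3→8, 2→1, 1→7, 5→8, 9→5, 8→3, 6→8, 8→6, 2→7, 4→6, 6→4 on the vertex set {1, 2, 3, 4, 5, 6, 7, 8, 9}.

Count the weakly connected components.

2

From 1: component {1, 2, 7}.
From 3: component {3, 4, 5, 6, 8, 9}.
That's 2 components.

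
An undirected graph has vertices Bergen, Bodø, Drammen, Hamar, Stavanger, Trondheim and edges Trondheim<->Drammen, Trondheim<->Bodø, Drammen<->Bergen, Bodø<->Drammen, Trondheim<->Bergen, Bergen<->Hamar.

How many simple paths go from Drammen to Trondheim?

3

Drammen–Bergen–Trondheim
Drammen–Bodø–Trondheim
Drammen–Trondheim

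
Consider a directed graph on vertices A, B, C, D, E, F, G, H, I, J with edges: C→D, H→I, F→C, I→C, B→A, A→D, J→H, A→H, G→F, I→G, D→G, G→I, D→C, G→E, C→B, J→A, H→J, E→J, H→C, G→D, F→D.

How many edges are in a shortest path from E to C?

3

Distance 0: E.
Distance 1: J.
Distance 2: A, H.
Distance 3: C, D, I — contains C.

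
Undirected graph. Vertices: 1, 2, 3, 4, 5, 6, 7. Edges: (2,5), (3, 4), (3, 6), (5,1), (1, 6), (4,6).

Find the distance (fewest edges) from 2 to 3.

4

Distance 0: 2.
Distance 1: 5.
Distance 2: 1.
Distance 3: 6.
Distance 4: 3, 4 — contains 3.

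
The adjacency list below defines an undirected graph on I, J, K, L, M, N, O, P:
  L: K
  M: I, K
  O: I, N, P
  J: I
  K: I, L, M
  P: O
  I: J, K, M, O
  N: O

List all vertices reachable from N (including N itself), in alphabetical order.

I, J, K, L, M, N, O, P

Start at N.
Its neighbours: O.
Then their neighbours: I, P.
Then next layer: J, K, M.
Then next layer: L.
Every vertex is now reached.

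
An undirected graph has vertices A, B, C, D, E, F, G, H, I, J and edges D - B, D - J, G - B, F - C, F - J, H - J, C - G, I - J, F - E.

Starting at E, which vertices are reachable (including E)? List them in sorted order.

Start at E.
Its neighbours: F.
Then their neighbours: C, J.
Then next layer: D, G, H, I.
Then next layer: B.
Nothing further is reachable.

B, C, D, E, F, G, H, I, J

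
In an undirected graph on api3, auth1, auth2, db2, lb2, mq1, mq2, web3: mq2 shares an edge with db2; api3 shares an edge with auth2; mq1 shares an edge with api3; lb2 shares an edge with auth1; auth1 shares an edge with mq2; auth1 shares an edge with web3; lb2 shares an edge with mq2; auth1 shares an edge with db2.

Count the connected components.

From api3: component {api3, auth2, mq1}.
From auth1: component {auth1, db2, lb2, mq2, web3}.
That's 2 components.

2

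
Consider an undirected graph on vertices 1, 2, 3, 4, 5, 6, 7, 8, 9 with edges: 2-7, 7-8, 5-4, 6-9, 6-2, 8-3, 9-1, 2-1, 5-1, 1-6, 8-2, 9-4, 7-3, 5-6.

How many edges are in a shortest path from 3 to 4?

Distance 0: 3.
Distance 1: 7, 8.
Distance 2: 2.
Distance 3: 1, 6.
Distance 4: 5, 9.
Distance 5: 4 — contains 4.

5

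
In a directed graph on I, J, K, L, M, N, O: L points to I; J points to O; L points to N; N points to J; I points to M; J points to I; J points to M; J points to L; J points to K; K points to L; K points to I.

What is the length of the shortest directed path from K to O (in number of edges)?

Distance 0: K.
Distance 1: I, L.
Distance 2: M, N.
Distance 3: J.
Distance 4: O — contains O.

4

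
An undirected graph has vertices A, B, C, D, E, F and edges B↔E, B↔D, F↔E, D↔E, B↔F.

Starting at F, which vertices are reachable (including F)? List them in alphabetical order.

B, D, E, F

Start at F.
Its neighbours: B, E.
Then their neighbours: D.
Nothing further is reachable.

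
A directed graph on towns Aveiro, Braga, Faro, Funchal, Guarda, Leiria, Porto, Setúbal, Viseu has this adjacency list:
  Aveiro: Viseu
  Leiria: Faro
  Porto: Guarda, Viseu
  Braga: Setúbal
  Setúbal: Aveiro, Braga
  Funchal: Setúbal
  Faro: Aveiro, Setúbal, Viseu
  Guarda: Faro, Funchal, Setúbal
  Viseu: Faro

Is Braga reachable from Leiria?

Yes

Explore from Leiria.
Distance 1: reach Faro.
Distance 2: reach Aveiro, Setúbal, Viseu.
Distance 3: reach Braga.
Found Braga.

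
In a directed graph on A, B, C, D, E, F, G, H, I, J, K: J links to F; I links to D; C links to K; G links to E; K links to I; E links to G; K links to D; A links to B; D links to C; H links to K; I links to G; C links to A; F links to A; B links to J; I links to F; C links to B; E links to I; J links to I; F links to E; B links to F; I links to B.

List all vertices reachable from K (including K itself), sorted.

Start at K.
Its neighbours: D, I.
Then their neighbours: B, C, F, G.
Then next layer: A, E, J.
Nothing further is reachable.

A, B, C, D, E, F, G, I, J, K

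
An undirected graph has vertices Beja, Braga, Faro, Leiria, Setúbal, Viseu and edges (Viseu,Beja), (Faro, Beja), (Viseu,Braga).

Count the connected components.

From Beja: component {Beja, Braga, Faro, Viseu}.
From Leiria: component {Leiria}.
From Setúbal: component {Setúbal}.
That's 3 components.

3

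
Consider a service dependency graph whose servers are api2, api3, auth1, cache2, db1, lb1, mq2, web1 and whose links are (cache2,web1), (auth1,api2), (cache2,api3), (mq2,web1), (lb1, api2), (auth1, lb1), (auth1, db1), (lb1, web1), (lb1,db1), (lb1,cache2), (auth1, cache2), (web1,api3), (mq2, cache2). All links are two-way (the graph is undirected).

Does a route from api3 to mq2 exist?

Yes

Explore from api3.
Distance 1: reach cache2, web1.
Distance 2: reach auth1, lb1, mq2.
Found mq2.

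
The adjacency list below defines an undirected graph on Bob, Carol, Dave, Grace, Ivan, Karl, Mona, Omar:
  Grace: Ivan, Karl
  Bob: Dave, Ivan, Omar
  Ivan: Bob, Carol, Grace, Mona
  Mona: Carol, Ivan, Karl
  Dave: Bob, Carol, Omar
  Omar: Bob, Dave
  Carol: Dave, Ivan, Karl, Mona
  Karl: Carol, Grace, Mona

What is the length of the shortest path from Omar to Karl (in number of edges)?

3

Distance 0: Omar.
Distance 1: Bob, Dave.
Distance 2: Carol, Ivan.
Distance 3: Grace, Karl, Mona — contains Karl.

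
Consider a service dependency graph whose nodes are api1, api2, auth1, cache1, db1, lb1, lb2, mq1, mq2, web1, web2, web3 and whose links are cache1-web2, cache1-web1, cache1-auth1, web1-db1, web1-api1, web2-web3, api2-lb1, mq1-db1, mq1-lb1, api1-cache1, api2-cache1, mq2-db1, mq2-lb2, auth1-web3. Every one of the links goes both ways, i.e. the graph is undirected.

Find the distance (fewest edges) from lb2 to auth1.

Distance 0: lb2.
Distance 1: mq2.
Distance 2: db1.
Distance 3: mq1, web1.
Distance 4: api1, cache1, lb1.
Distance 5: api2, auth1, web2 — contains auth1.

5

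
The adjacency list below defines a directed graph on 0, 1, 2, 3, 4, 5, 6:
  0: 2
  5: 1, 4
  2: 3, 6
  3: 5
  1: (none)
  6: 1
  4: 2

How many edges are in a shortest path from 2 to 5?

Distance 0: 2.
Distance 1: 3, 6.
Distance 2: 1, 5 — contains 5.

2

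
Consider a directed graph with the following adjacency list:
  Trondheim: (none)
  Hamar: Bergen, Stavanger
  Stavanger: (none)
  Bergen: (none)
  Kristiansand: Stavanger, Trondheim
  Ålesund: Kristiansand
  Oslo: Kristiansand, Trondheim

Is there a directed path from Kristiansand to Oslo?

Explore from Kristiansand.
Distance 1: reach Stavanger, Trondheim.
The search from Kristiansand is exhausted; no directed path reaches Oslo.

No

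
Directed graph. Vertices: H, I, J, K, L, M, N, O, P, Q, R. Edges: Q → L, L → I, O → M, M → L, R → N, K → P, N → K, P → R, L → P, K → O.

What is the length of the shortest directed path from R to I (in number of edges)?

Distance 0: R.
Distance 1: N.
Distance 2: K.
Distance 3: O, P.
Distance 4: M.
Distance 5: L.
Distance 6: I — contains I.

6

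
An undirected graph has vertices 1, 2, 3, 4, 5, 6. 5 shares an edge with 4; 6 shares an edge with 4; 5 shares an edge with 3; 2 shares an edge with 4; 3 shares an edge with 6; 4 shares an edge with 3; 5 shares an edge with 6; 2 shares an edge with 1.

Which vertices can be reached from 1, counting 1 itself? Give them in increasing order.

1, 2, 3, 4, 5, 6

Start at 1.
Its neighbours: 2.
Then their neighbours: 4.
Then next layer: 3, 5, 6.
Every vertex is now reached.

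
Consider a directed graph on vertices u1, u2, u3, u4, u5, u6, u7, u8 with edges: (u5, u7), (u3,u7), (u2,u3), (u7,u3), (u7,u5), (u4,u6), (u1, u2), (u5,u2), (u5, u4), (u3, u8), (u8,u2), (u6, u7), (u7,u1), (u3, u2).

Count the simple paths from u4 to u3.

u4→u6→u7→u1→u2→u3
u4→u6→u7→u3
u4→u6→u7→u5→u2→u3

3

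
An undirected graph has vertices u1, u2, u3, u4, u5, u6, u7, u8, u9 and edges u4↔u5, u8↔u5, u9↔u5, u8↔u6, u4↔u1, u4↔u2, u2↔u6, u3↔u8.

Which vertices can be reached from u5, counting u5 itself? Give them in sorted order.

Start at u5.
Its neighbours: u4, u8, u9.
Then their neighbours: u1, u2, u3, u6.
Nothing further is reachable.

u1, u2, u3, u4, u5, u6, u8, u9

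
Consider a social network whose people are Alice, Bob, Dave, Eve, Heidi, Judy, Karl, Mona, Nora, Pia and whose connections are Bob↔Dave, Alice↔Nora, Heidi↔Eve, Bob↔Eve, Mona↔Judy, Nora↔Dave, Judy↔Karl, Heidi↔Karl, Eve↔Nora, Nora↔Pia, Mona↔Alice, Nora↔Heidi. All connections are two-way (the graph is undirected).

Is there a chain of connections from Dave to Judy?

Yes

Explore from Dave.
Distance 1: reach Bob, Nora.
Distance 2: reach Alice, Eve, Heidi, Pia.
Distance 3: reach Karl, Mona.
Distance 4: reach Judy.
Found Judy.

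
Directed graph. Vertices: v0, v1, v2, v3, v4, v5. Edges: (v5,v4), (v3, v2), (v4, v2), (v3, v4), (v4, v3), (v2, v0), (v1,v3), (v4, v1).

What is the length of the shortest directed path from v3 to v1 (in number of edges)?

Distance 0: v3.
Distance 1: v2, v4.
Distance 2: v0, v1 — contains v1.

2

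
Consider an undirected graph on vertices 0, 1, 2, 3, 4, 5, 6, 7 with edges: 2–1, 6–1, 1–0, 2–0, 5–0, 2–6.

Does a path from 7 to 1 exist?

7 has no edges, so nothing is reachable from it.

No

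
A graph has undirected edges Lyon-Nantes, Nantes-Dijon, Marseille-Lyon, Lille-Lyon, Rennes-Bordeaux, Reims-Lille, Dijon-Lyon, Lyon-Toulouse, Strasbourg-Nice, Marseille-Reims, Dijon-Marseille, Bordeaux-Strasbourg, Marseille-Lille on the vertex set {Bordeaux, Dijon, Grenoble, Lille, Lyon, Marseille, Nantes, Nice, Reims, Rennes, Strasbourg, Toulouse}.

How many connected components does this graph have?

3

From Bordeaux: component {Bordeaux, Nice, Rennes, Strasbourg}.
From Dijon: component {Dijon, Lille, Lyon, Marseille, Nantes, Reims, Toulouse}.
From Grenoble: component {Grenoble}.
That's 3 components.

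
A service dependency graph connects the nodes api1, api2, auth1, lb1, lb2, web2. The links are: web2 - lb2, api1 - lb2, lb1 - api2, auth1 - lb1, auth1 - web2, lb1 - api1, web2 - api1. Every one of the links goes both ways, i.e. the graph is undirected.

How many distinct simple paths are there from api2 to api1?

api2–lb1–api1
api2–lb1–auth1–web2–api1
api2–lb1–auth1–web2–lb2–api1

3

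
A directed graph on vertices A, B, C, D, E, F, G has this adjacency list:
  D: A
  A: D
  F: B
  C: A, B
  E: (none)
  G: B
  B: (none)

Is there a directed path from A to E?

No

Explore from A.
Distance 1: reach D.
The search from A is exhausted; no directed path reaches E.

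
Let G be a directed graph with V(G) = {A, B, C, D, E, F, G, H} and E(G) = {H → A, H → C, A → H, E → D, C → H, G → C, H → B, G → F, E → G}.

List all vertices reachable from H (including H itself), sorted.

A, B, C, H

Start at H.
Its neighbours: A, B, C.
Nothing further is reachable.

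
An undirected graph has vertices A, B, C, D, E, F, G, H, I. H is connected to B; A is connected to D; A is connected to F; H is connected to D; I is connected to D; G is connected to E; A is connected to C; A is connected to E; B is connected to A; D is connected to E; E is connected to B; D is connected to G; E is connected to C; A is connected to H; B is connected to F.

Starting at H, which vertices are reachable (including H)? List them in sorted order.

Start at H.
Its neighbours: A, B, D.
Then their neighbours: C, E, F, G, I.
Every vertex is now reached.

A, B, C, D, E, F, G, H, I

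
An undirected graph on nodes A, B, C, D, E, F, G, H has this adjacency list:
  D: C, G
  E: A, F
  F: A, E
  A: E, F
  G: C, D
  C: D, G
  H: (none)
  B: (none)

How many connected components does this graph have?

4

From A: component {A, E, F}.
From B: component {B}.
From C: component {C, D, G}.
From H: component {H}.
That's 4 components.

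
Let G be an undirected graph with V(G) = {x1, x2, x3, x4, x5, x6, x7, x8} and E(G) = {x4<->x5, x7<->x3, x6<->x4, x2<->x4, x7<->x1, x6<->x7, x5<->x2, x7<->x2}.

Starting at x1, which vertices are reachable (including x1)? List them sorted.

Start at x1.
Its neighbours: x7.
Then their neighbours: x2, x3, x6.
Then next layer: x4, x5.
Nothing further is reachable.

x1, x2, x3, x4, x5, x6, x7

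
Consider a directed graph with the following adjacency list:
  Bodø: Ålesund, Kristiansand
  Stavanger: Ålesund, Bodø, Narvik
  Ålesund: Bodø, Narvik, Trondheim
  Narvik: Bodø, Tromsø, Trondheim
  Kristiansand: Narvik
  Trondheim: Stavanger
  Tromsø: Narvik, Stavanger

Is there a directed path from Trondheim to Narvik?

Explore from Trondheim.
Distance 1: reach Stavanger.
Distance 2: reach Ålesund, Bodø, Narvik.
Found Narvik.

Yes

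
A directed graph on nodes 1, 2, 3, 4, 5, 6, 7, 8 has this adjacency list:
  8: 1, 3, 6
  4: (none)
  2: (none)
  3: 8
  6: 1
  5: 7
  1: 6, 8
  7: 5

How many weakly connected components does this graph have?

4

From 1: component {1, 3, 6, 8}.
From 2: component {2}.
From 4: component {4}.
From 5: component {5, 7}.
That's 4 components.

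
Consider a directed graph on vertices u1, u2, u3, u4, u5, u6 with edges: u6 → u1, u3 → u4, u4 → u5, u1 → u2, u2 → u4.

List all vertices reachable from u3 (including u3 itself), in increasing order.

Start at u3.
Its neighbours: u4.
Then their neighbours: u5.
Nothing further is reachable.

u3, u4, u5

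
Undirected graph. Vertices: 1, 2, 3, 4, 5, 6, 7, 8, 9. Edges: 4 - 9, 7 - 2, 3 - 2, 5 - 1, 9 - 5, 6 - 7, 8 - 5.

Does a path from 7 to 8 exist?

No

Explore from 7.
Distance 1: reach 2, 6.
Distance 2: reach 3.
The search is exhausted without reaching 8; it lies in a different component.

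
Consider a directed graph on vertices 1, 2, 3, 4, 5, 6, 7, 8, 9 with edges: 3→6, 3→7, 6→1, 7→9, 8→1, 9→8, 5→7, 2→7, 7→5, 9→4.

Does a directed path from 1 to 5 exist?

1 has no outgoing edges, so nothing is reachable from it.

No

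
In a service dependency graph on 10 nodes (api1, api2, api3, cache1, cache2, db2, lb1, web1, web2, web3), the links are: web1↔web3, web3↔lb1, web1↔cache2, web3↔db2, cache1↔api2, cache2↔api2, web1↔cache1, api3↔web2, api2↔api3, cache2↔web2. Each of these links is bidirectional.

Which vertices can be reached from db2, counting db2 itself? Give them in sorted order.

api2, api3, cache1, cache2, db2, lb1, web1, web2, web3

Start at db2.
Its neighbours: web3.
Then their neighbours: lb1, web1.
Then next layer: cache1, cache2.
Then next layer: api2, web2.
Then next layer: api3.
Nothing further is reachable.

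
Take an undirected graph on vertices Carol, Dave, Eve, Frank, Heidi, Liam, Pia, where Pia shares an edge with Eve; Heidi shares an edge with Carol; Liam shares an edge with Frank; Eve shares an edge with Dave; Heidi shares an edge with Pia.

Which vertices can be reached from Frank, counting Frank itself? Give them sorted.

Frank, Liam

Start at Frank.
Its neighbours: Liam.
Nothing further is reachable.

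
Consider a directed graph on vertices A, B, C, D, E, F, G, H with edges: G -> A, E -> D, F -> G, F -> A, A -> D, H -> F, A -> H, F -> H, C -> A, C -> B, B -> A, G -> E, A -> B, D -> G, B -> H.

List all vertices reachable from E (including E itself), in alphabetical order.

A, B, D, E, F, G, H

Start at E.
Its neighbours: D.
Then their neighbours: G.
Then next layer: A.
Then next layer: B, H.
Then next layer: F.
Nothing further is reachable.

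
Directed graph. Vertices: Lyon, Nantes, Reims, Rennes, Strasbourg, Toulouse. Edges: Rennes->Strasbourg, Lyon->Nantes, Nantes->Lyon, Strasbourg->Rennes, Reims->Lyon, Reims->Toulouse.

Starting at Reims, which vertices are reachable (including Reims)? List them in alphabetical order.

Start at Reims.
Its neighbours: Lyon, Toulouse.
Then their neighbours: Nantes.
Nothing further is reachable.

Lyon, Nantes, Reims, Toulouse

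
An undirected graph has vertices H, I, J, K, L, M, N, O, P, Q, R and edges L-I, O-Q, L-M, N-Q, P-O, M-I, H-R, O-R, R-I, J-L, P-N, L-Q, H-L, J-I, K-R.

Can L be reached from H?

Explore from H.
Distance 1: reach L, R.
Found L.

Yes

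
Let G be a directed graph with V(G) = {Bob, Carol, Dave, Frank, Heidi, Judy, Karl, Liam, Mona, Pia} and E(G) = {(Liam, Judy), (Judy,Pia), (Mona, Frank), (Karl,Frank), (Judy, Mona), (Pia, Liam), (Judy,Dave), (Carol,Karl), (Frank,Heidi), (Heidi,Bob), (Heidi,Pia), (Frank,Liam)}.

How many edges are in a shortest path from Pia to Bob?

Distance 0: Pia.
Distance 1: Liam.
Distance 2: Judy.
Distance 3: Dave, Mona.
Distance 4: Frank.
Distance 5: Heidi.
Distance 6: Bob — contains Bob.

6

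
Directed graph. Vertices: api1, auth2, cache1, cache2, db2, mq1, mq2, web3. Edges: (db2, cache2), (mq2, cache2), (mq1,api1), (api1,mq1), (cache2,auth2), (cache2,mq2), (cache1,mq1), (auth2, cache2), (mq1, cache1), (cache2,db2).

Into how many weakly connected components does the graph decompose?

From api1: component {api1, cache1, mq1}.
From auth2: component {auth2, cache2, db2, mq2}.
From web3: component {web3}.
That's 3 components.

3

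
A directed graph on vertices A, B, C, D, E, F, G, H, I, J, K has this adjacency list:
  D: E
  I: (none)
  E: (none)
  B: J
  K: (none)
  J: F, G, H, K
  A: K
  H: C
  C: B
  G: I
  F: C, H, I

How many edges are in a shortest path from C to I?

4

Distance 0: C.
Distance 1: B.
Distance 2: J.
Distance 3: F, G, H, K.
Distance 4: I — contains I.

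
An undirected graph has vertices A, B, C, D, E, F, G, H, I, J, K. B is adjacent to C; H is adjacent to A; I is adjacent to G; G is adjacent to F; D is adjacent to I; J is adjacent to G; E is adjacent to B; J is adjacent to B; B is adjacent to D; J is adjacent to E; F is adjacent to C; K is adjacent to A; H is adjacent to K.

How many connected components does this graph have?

From A: component {A, H, K}.
From B: component {B, C, D, E, F, G, I, J}.
That's 2 components.

2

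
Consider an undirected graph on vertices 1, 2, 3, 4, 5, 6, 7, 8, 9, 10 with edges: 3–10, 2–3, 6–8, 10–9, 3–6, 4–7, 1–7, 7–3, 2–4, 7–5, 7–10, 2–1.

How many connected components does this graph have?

1

From 1: component {1, 2, 3, 4, 5, 6, 7, 8, 9, 10}.
That's 1 component.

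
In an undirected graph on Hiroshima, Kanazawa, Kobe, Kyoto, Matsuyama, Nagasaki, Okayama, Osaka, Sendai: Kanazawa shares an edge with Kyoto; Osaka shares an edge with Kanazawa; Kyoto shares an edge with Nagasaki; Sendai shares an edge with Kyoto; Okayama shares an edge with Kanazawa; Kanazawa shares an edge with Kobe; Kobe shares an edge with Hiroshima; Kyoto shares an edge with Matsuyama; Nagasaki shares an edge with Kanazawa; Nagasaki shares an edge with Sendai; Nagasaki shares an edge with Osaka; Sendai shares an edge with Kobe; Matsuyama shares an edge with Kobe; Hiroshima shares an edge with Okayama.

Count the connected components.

1

From Hiroshima: component {Hiroshima, Kanazawa, Kobe, Kyoto, Matsuyama, Nagasaki, Okayama, Osaka, Sendai}.
That's 1 component.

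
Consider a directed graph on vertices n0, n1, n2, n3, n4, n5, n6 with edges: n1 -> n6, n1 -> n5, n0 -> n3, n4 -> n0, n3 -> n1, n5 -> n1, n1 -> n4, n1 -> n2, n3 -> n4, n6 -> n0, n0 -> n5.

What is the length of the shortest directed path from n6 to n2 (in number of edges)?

Distance 0: n6.
Distance 1: n0.
Distance 2: n3, n5.
Distance 3: n1, n4.
Distance 4: n2 — contains n2.

4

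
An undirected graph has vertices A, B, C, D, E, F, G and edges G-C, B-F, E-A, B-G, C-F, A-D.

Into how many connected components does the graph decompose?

2

From A: component {A, D, E}.
From B: component {B, C, F, G}.
That's 2 components.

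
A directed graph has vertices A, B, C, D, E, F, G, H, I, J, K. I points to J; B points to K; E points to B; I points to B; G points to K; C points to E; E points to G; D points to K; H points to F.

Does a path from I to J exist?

Explore from I.
Distance 1: reach B, J.
Found J.

Yes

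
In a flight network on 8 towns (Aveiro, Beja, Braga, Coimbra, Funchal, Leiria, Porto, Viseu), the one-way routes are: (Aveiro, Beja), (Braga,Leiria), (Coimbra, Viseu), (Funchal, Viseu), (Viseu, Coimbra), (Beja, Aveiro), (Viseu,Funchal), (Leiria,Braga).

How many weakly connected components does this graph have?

From Aveiro: component {Aveiro, Beja}.
From Braga: component {Braga, Leiria}.
From Coimbra: component {Coimbra, Funchal, Viseu}.
From Porto: component {Porto}.
That's 4 components.

4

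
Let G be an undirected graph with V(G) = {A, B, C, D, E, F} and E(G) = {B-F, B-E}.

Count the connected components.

From A: component {A}.
From B: component {B, E, F}.
From C: component {C}.
From D: component {D}.
That's 4 components.

4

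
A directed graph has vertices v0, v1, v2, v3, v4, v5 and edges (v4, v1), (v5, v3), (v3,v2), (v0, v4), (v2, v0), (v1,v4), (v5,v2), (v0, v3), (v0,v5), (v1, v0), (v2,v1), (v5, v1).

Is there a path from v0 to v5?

Yes

Explore from v0.
Distance 1: reach v3, v4, v5.
Found v5.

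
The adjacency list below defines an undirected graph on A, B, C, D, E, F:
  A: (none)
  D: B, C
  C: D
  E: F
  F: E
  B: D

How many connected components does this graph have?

3

From A: component {A}.
From B: component {B, C, D}.
From E: component {E, F}.
That's 3 components.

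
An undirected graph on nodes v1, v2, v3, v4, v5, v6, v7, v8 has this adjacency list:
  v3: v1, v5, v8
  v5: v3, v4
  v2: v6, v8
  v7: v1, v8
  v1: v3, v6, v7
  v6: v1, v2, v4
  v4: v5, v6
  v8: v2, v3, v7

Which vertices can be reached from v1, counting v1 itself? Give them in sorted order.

Start at v1.
Its neighbours: v3, v6, v7.
Then their neighbours: v2, v4, v5, v8.
Every vertex is now reached.

v1, v2, v3, v4, v5, v6, v7, v8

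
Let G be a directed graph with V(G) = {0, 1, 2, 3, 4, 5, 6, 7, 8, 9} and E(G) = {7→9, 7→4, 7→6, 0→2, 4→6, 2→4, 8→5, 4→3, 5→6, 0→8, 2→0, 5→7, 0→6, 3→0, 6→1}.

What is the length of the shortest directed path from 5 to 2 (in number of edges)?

Distance 0: 5.
Distance 1: 6, 7.
Distance 2: 1, 4, 9.
Distance 3: 3.
Distance 4: 0.
Distance 5: 2, 8 — contains 2.

5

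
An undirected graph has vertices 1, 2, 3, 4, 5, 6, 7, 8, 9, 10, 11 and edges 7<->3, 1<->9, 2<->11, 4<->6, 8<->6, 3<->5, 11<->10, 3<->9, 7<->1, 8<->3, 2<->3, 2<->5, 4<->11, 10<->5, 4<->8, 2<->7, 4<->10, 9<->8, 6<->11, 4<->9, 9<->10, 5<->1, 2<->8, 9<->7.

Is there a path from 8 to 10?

Yes

Explore from 8.
Distance 1: reach 2, 3, 4, 6, 9.
Distance 2: reach 1, 5, 7, 10, 11.
Found 10.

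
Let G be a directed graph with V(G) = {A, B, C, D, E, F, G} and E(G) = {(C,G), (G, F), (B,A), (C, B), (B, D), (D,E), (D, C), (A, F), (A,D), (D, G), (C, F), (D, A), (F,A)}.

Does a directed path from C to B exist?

Explore from C.
Distance 1: reach B, F, G.
Found B.

Yes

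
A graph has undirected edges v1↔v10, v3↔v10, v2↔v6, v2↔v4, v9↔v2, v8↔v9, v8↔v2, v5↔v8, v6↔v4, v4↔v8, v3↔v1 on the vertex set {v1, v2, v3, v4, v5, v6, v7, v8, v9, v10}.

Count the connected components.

From v1: component {v1, v3, v10}.
From v2: component {v2, v4, v5, v6, v8, v9}.
From v7: component {v7}.
That's 3 components.

3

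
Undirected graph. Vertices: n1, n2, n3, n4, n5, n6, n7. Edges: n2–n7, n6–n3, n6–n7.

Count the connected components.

From n1: component {n1}.
From n2: component {n2, n3, n6, n7}.
From n4: component {n4}.
From n5: component {n5}.
That's 4 components.

4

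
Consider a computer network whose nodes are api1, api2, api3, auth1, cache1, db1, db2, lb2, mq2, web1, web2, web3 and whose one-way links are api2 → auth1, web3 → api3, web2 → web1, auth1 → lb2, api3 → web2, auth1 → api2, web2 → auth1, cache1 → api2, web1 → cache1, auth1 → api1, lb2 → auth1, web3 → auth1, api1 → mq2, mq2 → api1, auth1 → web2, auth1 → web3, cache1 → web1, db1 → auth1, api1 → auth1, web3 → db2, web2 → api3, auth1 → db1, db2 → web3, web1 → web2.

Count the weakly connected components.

From api1: component {api1, api2, api3, auth1, cache1, db1, db2, lb2, mq2, web1, web2, web3}.
That's 1 component.

1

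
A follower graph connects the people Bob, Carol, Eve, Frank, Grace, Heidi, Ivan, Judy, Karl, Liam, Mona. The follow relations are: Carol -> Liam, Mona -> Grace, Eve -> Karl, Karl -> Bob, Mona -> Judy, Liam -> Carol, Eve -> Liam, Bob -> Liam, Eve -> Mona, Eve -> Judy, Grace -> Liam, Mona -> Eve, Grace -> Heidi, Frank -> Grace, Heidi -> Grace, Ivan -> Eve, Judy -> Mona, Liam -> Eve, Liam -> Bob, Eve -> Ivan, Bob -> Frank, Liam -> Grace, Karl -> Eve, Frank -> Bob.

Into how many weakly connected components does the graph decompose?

From Bob: component {Bob, Carol, Eve, Frank, Grace, Heidi, Ivan, Judy, Karl, Liam, Mona}.
That's 1 component.

1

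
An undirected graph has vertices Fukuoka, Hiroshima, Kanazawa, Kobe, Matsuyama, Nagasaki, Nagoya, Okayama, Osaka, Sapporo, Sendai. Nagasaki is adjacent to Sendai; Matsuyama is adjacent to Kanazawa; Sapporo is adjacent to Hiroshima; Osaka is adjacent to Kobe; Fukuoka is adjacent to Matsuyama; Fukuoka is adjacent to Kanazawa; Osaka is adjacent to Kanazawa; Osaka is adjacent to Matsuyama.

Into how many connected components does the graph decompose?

5

From Fukuoka: component {Fukuoka, Kanazawa, Kobe, Matsuyama, Osaka}.
From Hiroshima: component {Hiroshima, Sapporo}.
From Nagasaki: component {Nagasaki, Sendai}.
From Nagoya: component {Nagoya}.
From Okayama: component {Okayama}.
That's 5 components.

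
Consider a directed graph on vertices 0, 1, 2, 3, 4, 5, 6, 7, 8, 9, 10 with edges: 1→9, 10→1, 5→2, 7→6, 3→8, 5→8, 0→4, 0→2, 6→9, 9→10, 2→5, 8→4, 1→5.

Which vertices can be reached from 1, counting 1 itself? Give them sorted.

1, 2, 4, 5, 8, 9, 10

Start at 1.
Its neighbours: 5, 9.
Then their neighbours: 2, 8, 10.
Then next layer: 4.
Nothing further is reachable.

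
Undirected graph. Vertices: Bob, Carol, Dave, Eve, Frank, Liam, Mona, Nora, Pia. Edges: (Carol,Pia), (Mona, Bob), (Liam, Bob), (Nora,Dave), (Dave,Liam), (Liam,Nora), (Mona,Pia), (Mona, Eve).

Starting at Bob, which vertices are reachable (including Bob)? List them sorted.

Bob, Carol, Dave, Eve, Liam, Mona, Nora, Pia

Start at Bob.
Its neighbours: Liam, Mona.
Then their neighbours: Dave, Eve, Nora, Pia.
Then next layer: Carol.
Nothing further is reachable.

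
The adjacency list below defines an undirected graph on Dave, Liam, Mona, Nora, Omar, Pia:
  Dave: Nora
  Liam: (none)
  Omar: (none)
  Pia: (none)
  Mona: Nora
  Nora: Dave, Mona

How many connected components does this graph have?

4

From Dave: component {Dave, Mona, Nora}.
From Liam: component {Liam}.
From Omar: component {Omar}.
From Pia: component {Pia}.
That's 4 components.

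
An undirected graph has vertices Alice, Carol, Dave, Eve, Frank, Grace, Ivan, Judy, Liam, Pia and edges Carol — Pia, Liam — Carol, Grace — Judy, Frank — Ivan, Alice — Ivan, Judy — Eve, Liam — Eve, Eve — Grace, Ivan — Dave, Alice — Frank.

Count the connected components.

2

From Alice: component {Alice, Dave, Frank, Ivan}.
From Carol: component {Carol, Eve, Grace, Judy, Liam, Pia}.
That's 2 components.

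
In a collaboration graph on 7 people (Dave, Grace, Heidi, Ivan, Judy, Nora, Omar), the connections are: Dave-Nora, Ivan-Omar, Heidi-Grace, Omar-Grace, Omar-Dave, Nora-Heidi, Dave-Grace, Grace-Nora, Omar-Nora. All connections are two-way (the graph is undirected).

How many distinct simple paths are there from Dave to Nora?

Dave–Grace–Heidi–Nora
Dave–Grace–Nora
Dave–Grace–Omar–Nora
Dave–Nora
Dave–Omar–Grace–Heidi–Nora
Dave–Omar–Grace–Nora
Dave–Omar–Nora

7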